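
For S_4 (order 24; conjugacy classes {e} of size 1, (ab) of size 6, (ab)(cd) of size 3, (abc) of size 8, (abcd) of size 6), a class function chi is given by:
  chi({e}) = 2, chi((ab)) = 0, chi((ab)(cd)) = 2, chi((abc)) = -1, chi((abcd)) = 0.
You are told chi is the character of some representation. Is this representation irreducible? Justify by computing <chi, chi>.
Irreducible: <chi, chi> = 1.

Reasoning: <chi, chi> = (1/|G|) sum_C |C| * |chi(C)|^2 = (1/24)[1*|2|^2 + 6*|0|^2 + 3*|2|^2 + 8*|-1|^2 + 6*|0|^2]
  = (1/24)[(4) + (0) + (12) + (8) + (0)] = 24/24 = 1.
A character is irreducible iff <chi, chi> = 1, so this representation is irreducible.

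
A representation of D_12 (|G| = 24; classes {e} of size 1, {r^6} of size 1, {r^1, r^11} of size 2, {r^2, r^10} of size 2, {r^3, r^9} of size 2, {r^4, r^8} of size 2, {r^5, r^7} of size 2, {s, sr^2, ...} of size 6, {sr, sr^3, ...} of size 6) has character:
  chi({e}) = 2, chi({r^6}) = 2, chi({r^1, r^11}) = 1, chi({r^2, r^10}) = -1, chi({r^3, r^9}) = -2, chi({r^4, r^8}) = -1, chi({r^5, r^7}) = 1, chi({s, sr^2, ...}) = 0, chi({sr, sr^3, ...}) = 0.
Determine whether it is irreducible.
Irreducible: <chi, chi> = 1.

Justification: <chi, chi> = (1/|G|) sum_C |C| * |chi(C)|^2 = (1/24)[1*|2|^2 + 1*|2|^2 + 2*|1|^2 + 2*|-1|^2 + 2*|-2|^2 + 2*|-1|^2 + 2*|1|^2 + 6*|0|^2 + 6*|0|^2]
  = (1/24)[(4) + (4) + (2) + (2) + (8) + (2) + (2) + (0) + (0)] = 24/24 = 1.
A character is irreducible iff <chi, chi> = 1, so this representation is irreducible.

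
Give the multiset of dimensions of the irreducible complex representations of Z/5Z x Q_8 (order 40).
Dimensions: 1, 1, 1, 1, 1, 1, 1, 1, 1, 1, 1, 1, 1, 1, 1, 1, 1, 1, 1, 1, 2, 2, 2, 2, 2

Reasoning: There are 25 irreducibles (= number of conjugacy classes). Their dimensions d_i satisfy sum d_i^2 = |G| = 40: 1 + 1 + 1 + 1 + 1 + 1 + 1 + 1 + 1 + 1 + 1 + 1 + 1 + 1 + 1 + 1 + 1 + 1 + 1 + 1 + 4 + 4 + 4 + 4 + 4 = 40. (For the product with Z/5Z: each of the 5 1-dim characters of Z/5Z tensors with each irrep of Q_8, giving 5 copies of each Q_8-dimension.)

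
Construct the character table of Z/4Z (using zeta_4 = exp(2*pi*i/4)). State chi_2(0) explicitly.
Character table of Z/4Z (irreps indexed chi_0,...,chi_3 with chi_k(m) = zeta_4^(k*m), zeta_4 = exp(2*pi*i/4)):
  irrep \ class  {0} (size 1)  {1} (size 1)  {2} (size 1)  {3} (size 1)
  chi_0          1             1             1             1           
  chi_1          1             I             -1            -I          
  chi_2          1             -1            1             -1          
  chi_3          1             -I            -1            I           

Spot check: chi_2(0) = zeta_4^(2*0) = zeta_4^0 = 1.

Working: Z/4Z is abelian, so all 4 irreducible complex representations are 1-dimensional. They are given by chi_k(m) = zeta_4^(k*m) for k = 0,...,3. Row orthogonality: sum_m chi_k(m) conj(chi_l(m)) = 4 * [k = l].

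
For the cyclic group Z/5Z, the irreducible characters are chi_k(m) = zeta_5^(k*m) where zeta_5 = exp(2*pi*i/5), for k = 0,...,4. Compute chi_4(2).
chi_4(2) = zeta_5^8 = exp(-4*I*pi/5)

Solution. chi_4(2) = zeta_5^(4*2) = zeta_5^8. Since zeta_5^5 = 1, this equals zeta_5^3 = exp(2*pi*i*3/5) = exp(-4*I*pi/5).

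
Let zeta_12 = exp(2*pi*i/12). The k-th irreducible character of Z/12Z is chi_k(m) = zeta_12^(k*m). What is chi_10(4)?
chi_10(4) = zeta_12^40 = exp(2*I*pi/3)

Why: chi_10(4) = zeta_12^(10*4) = zeta_12^40. Since zeta_12^12 = 1, this equals zeta_12^4 = exp(2*pi*i*4/12) = exp(2*I*pi/3).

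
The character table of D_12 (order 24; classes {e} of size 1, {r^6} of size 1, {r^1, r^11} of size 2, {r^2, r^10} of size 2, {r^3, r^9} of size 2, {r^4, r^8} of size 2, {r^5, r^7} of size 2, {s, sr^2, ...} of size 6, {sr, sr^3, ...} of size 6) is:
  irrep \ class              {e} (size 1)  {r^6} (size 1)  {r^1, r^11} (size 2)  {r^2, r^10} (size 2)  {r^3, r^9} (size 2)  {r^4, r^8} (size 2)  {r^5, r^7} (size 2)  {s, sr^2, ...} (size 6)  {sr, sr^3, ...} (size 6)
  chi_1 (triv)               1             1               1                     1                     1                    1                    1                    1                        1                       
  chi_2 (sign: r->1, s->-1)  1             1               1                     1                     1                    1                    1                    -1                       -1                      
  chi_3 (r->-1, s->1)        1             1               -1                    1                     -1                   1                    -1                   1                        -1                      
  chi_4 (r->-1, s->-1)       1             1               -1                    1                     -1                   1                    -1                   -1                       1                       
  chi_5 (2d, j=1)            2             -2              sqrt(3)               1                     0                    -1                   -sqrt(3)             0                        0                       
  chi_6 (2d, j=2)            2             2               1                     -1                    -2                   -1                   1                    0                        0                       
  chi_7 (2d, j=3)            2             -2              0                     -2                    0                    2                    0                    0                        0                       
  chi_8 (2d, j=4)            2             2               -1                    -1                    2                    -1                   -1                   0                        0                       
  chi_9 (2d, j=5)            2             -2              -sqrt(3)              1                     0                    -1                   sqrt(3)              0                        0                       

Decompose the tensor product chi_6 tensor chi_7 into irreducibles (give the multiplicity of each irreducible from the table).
chi_6 tensor chi_7 = chi_5 + chi_9 (all other irreducibles have multiplicity 0).

Reasoning: The character of a tensor product is the pointwise product (chi_6 * chi_7)(C) = chi_6(C) * chi_7(C):
  {e}: (2)*(2), {r^6}: (2)*(-2), {r^1, r^11}: (1)*(0), {r^2, r^10}: (-1)*(-2), {r^3, r^9}: (-2)*(0), {r^4, r^8}: (-1)*(2), {r^5, r^7}: (1)*(0), {s, sr^2, ...}: (0)*(0), {sr, sr^3, ...}: (0)*(0)
so (chi_6 * chi_7) takes values
  {e} -> 4, {r^6} -> -4, {r^1, r^11} -> 0, {r^2, r^10} -> 2, {r^3, r^9} -> 0, {r^4, r^8} -> -2, {r^5, r^7} -> 0, {s, sr^2, ...} -> 0, {sr, sr^3, ...} -> 0.
Now take the inner product of this character with each irreducible chi from the table, <chi_6*chi_7, chi> = (1/24) sum_C |C| (chi_6*chi_7)(C) conj(chi(C)):
  <chi_6*chi_7, chi_1> = (1/24)[1*(4)*conj(1) + 1*(-4)*conj(1) + 2*(0)*conj(1) + 2*(2)*conj(1) + 2*(0)*conj(1) + 2*(-2)*conj(1) + 2*(0)*conj(1) + 6*(0)*conj(1) + 6*(0)*conj(1)]
      = (1/24)[(4) + (-4) + (0) + (4) + (0) + (-4) + (0) + (0) + (0)] = 0/24 = 0
  <chi_6*chi_7, chi_2> = (1/24)[1*(4)*conj(1) + 1*(-4)*conj(1) + 2*(0)*conj(1) + 2*(2)*conj(1) + 2*(0)*conj(1) + 2*(-2)*conj(1) + 2*(0)*conj(1) + 6*(0)*conj(-1) + 6*(0)*conj(-1)]
      = (1/24)[(4) + (-4) + (0) + (4) + (0) + (-4) + (0) + (0) + (0)] = 0/24 = 0
  <chi_6*chi_7, chi_3> = (1/24)[1*(4)*conj(1) + 1*(-4)*conj(1) + 2*(0)*conj(-1) + 2*(2)*conj(1) + 2*(0)*conj(-1) + 2*(-2)*conj(1) + 2*(0)*conj(-1) + 6*(0)*conj(1) + 6*(0)*conj(-1)]
      = (1/24)[(4) + (-4) + (0) + (4) + (0) + (-4) + (0) + (0) + (0)] = 0/24 = 0
  <chi_6*chi_7, chi_4> = (1/24)[1*(4)*conj(1) + 1*(-4)*conj(1) + 2*(0)*conj(-1) + 2*(2)*conj(1) + 2*(0)*conj(-1) + 2*(-2)*conj(1) + 2*(0)*conj(-1) + 6*(0)*conj(-1) + 6*(0)*conj(1)]
      = (1/24)[(4) + (-4) + (0) + (4) + (0) + (-4) + (0) + (0) + (0)] = 0/24 = 0
  <chi_6*chi_7, chi_5> = (1/24)[1*(4)*conj(2) + 1*(-4)*conj(-2) + 2*(0)*conj(sqrt(3)) + 2*(2)*conj(1) + 2*(0)*conj(0) + 2*(-2)*conj(-1) + 2*(0)*conj(-sqrt(3)) + 6*(0)*conj(0) + 6*(0)*conj(0)]
      = (1/24)[(8) + (8) + (0) + (4) + (0) + (4) + (0) + (0) + (0)] = 24/24 = 1
  <chi_6*chi_7, chi_6> = (1/24)[1*(4)*conj(2) + 1*(-4)*conj(2) + 2*(0)*conj(1) + 2*(2)*conj(-1) + 2*(0)*conj(-2) + 2*(-2)*conj(-1) + 2*(0)*conj(1) + 6*(0)*conj(0) + 6*(0)*conj(0)]
      = (1/24)[(8) + (-8) + (0) + (-4) + (0) + (4) + (0) + (0) + (0)] = 0/24 = 0
  <chi_6*chi_7, chi_7> = (1/24)[1*(4)*conj(2) + 1*(-4)*conj(-2) + 2*(0)*conj(0) + 2*(2)*conj(-2) + 2*(0)*conj(0) + 2*(-2)*conj(2) + 2*(0)*conj(0) + 6*(0)*conj(0) + 6*(0)*conj(0)]
      = (1/24)[(8) + (8) + (0) + (-8) + (0) + (-8) + (0) + (0) + (0)] = 0/24 = 0
  <chi_6*chi_7, chi_8> = (1/24)[1*(4)*conj(2) + 1*(-4)*conj(2) + 2*(0)*conj(-1) + 2*(2)*conj(-1) + 2*(0)*conj(2) + 2*(-2)*conj(-1) + 2*(0)*conj(-1) + 6*(0)*conj(0) + 6*(0)*conj(0)]
      = (1/24)[(8) + (-8) + (0) + (-4) + (0) + (4) + (0) + (0) + (0)] = 0/24 = 0
  <chi_6*chi_7, chi_9> = (1/24)[1*(4)*conj(2) + 1*(-4)*conj(-2) + 2*(0)*conj(-sqrt(3)) + 2*(2)*conj(1) + 2*(0)*conj(0) + 2*(-2)*conj(-1) + 2*(0)*conj(sqrt(3)) + 6*(0)*conj(0) + 6*(0)*conj(0)]
      = (1/24)[(8) + (8) + (0) + (4) + (0) + (4) + (0) + (0) + (0)] = 24/24 = 1
Hence the multiplicities are chi_5: 1, chi_9: 1. Dimension check: dim(chi_6)*dim(chi_7) = 2*2 = 4 and sum (mult * dim) = 1*2 + 1*2 = 4.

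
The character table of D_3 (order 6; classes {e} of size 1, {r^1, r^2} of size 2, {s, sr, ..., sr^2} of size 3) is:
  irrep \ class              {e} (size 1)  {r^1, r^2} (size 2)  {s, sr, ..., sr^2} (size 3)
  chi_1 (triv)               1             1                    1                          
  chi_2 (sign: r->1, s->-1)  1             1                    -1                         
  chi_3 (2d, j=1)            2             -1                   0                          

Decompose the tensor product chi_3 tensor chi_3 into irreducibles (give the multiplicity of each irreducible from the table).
chi_3 tensor chi_3 = chi_1 + chi_2 + chi_3 (all other irreducibles have multiplicity 0).

Solution. The character of a tensor product is the pointwise product (chi_3 * chi_3)(C) = chi_3(C) * chi_3(C):
  {e}: (2)*(2), {r^1, r^2}: (-1)*(-1), {s, sr, ..., sr^2}: (0)*(0)
so (chi_3 * chi_3) takes values
  {e} -> 4, {r^1, r^2} -> 1, {s, sr, ..., sr^2} -> 0.
Now take the inner product of this character with each irreducible chi from the table, <chi_3*chi_3, chi> = (1/6) sum_C |C| (chi_3*chi_3)(C) conj(chi(C)):
  <chi_3*chi_3, chi_1> = (1/6)[1*(4)*conj(1) + 2*(1)*conj(1) + 3*(0)*conj(1)]
      = (1/6)[(4) + (2) + (0)] = 6/6 = 1
  <chi_3*chi_3, chi_2> = (1/6)[1*(4)*conj(1) + 2*(1)*conj(1) + 3*(0)*conj(-1)]
      = (1/6)[(4) + (2) + (0)] = 6/6 = 1
  <chi_3*chi_3, chi_3> = (1/6)[1*(4)*conj(2) + 2*(1)*conj(-1) + 3*(0)*conj(0)]
      = (1/6)[(8) + (-2) + (0)] = 6/6 = 1
Hence the multiplicities are chi_1: 1, chi_2: 1, chi_3: 1. Dimension check: dim(chi_3)*dim(chi_3) = 2*2 = 4 and sum (mult * dim) = 1*1 + 1*1 + 1*2 = 4.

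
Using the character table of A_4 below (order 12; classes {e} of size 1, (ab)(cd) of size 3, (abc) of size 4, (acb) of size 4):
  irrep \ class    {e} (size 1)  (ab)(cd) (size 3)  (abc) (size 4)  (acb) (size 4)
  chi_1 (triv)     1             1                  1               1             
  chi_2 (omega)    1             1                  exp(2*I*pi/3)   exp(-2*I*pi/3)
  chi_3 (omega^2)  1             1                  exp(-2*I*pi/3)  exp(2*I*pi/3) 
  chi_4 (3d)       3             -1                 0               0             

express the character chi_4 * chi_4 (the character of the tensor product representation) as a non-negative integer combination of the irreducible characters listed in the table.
chi_4 tensor chi_4 = chi_1 + chi_2 + chi_3 + 2*chi_4 (all other irreducibles have multiplicity 0).

Solution. The character of a tensor product is the pointwise product (chi_4 * chi_4)(C) = chi_4(C) * chi_4(C):
  {e}: (3)*(3), (ab)(cd): (-1)*(-1), (abc): (0)*(0), (acb): (0)*(0)
so (chi_4 * chi_4) takes values
  {e} -> 9, (ab)(cd) -> 1, (abc) -> 0, (acb) -> 0.
Now take the inner product of this character with each irreducible chi from the table, <chi_4*chi_4, chi> = (1/12) sum_C |C| (chi_4*chi_4)(C) conj(chi(C)):
  <chi_4*chi_4, chi_1> = (1/12)[1*(9)*conj(1) + 3*(1)*conj(1) + 4*(0)*conj(1) + 4*(0)*conj(1)]
      = (1/12)[(9) + (3) + (0) + (0)] = 12/12 = 1
  <chi_4*chi_4, chi_2> = (1/12)[1*(9)*conj(1) + 3*(1)*conj(1) + 4*(0)*conj(exp(2*I*pi/3)) + 4*(0)*conj(exp(-2*I*pi/3))]
      = (1/12)[(9) + (3) + (0) + (0)] = 12/12 = 1
  <chi_4*chi_4, chi_3> = (1/12)[1*(9)*conj(1) + 3*(1)*conj(1) + 4*(0)*conj(exp(-2*I*pi/3)) + 4*(0)*conj(exp(2*I*pi/3))]
      = (1/12)[(9) + (3) + (0) + (0)] = 12/12 = 1
  <chi_4*chi_4, chi_4> = (1/12)[1*(9)*conj(3) + 3*(1)*conj(-1) + 4*(0)*conj(0) + 4*(0)*conj(0)]
      = (1/12)[(27) + (-3) + (0) + (0)] = 24/12 = 2
(Exp terms are combined using exp(i*s)*conj(exp(i*t)) = exp(i*(s-t)), and sums of them are collapsed using the identity that for every m > 1 the m distinct m-th roots of unity sum to 0, e.g. 1 + exp(2*I*pi/3) + exp(-2*I*pi/3) = 0.)
Hence the multiplicities are chi_1: 1, chi_2: 1, chi_3: 1, chi_4: 2. Dimension check: dim(chi_4)*dim(chi_4) = 3*3 = 9 and sum (mult * dim) = 1*1 + 1*1 + 1*1 + 2*3 = 9.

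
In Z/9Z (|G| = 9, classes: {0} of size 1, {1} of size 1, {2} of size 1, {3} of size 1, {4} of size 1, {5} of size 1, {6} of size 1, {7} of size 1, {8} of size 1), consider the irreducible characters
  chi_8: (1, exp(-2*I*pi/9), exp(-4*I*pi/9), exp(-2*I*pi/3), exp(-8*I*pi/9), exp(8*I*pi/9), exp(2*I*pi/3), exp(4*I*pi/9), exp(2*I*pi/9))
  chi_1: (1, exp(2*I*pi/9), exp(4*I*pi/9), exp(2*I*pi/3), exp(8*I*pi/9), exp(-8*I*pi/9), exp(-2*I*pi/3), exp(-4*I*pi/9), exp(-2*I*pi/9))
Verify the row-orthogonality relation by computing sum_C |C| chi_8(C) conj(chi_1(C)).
Sum = 0; so <chi_8, chi_1> = 0 (distinct irreducibles are orthogonal).

Explanation: Compute term by term over conjugacy classes (|C| * chi_8(C) * conj(chi_1(C))):
  1*(1)*conj(1) + 1*(exp(-2*I*pi/9))*conj(exp(2*I*pi/9)) + 1*(exp(-4*I*pi/9))*conj(exp(4*I*pi/9)) + 1*(exp(-2*I*pi/3))*conj(exp(2*I*pi/3)) + 1*(exp(-8*I*pi/9))*conj(exp(8*I*pi/9)) + 1*(exp(8*I*pi/9))*conj(exp(-8*I*pi/9)) + 1*(exp(2*I*pi/3))*conj(exp(-2*I*pi/3)) + 1*(exp(4*I*pi/9))*conj(exp(-4*I*pi/9)) + 1*(exp(2*I*pi/9))*conj(exp(-2*I*pi/9))
  = (1) + (exp(-4*I*pi/9)) + (exp(-8*I*pi/9)) + (exp(2*I*pi/3)) + (exp(2*I*pi/9)) + (exp(-2*I*pi/9)) + (exp(-2*I*pi/3)) + (exp(8*I*pi/9)) + (exp(4*I*pi/9))
  = 0.
(Exp terms are combined using exp(i*s)*conj(exp(i*t)) = exp(i*(s-t)), and sums of them are collapsed using the identity that for every m > 1 the m distinct m-th roots of unity sum to 0, e.g. 1 + exp(2*I*pi/3) + exp(-2*I*pi/3) = 0.)
Dividing by |G| = 9 gives 0/9 = 0, matching the row-orthogonality relation <chi_8, chi_1> = [chi_8 = chi_1].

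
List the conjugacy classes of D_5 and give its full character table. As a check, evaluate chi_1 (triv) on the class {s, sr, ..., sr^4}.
Conjugacy classes: {e} of size 1, {r^1, r^4} of size 2, {r^2, r^3} of size 2, {s, sr, ..., sr^4} of size 5.
Character table:
  irrep \ class              {e} (size 1)  {r^1, r^4} (size 2)  {r^2, r^3} (size 2)  {s, sr, ..., sr^4} (size 5)
  chi_1 (triv)               1             1                    1                    1                          
  chi_2 (sign: r->1, s->-1)  1             1                    1                    -1                         
  chi_3 (2d, j=1)            2             -1/2 + sqrt(5)/2     -sqrt(5)/2 - 1/2     0                          
  chi_4 (2d, j=2)            2             -sqrt(5)/2 - 1/2     -1/2 + sqrt(5)/2     0                          

Spot check: chi_1 (triv) on {s, sr, ..., sr^4} = 1.

Argument: D_5 has order 2*5 = 10 with 4 conjugacy classes, hence 4 irreducibles. Sum of squared dims 1 + 1 + 4 + 4 = 10 = |G|. Linear characters come from the abelianisation; the 2-dimensional irreps have character r^k -> 2*cos(2*pi*j*k/5), reflections -> 0.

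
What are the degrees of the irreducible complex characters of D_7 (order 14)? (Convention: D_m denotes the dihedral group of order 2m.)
Dimensions: 1, 1, 2, 2, 2

Solution. There are 5 irreducibles (= number of conjugacy classes). Their dimensions d_i satisfy sum d_i^2 = |G| = 14: 1 + 1 + 4 + 4 + 4 = 14.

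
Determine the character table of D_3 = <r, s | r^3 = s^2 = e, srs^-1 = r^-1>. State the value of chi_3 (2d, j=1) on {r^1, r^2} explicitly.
Conjugacy classes: {e} of size 1, {r^1, r^2} of size 2, {s, sr, ..., sr^2} of size 3.
Character table:
  irrep \ class              {e} (size 1)  {r^1, r^2} (size 2)  {s, sr, ..., sr^2} (size 3)
  chi_1 (triv)               1             1                    1                          
  chi_2 (sign: r->1, s->-1)  1             1                    -1                         
  chi_3 (2d, j=1)            2             -1                   0                          

Spot check: chi_3 (2d, j=1) on {r^1, r^2} = -1.

Proof sketch: D_3 has order 2*3 = 6 with 3 conjugacy classes, hence 3 irreducibles. Sum of squared dims 1 + 1 + 4 = 6 = |G|. Linear characters come from the abelianisation; the 2-dimensional irreps have character r^k -> 2*cos(2*pi*j*k/3), reflections -> 0.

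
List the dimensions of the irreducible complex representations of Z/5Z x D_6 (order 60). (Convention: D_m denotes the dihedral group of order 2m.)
Dimensions: 1, 1, 1, 1, 1, 1, 1, 1, 1, 1, 1, 1, 1, 1, 1, 1, 1, 1, 1, 1, 2, 2, 2, 2, 2, 2, 2, 2, 2, 2

There are 30 irreducibles (= number of conjugacy classes). Their dimensions d_i satisfy sum d_i^2 = |G| = 60: 1 + 1 + 1 + 1 + 1 + 1 + 1 + 1 + 1 + 1 + 1 + 1 + 1 + 1 + 1 + 1 + 1 + 1 + 1 + 1 + 4 + 4 + 4 + 4 + 4 + 4 + 4 + 4 + 4 + 4 = 60. (For the product with Z/5Z: each of the 5 1-dim characters of Z/5Z tensors with each irrep of D_6, giving 5 copies of each D_6-dimension.)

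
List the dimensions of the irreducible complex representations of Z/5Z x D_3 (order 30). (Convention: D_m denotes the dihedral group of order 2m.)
Dimensions: 1, 1, 1, 1, 1, 1, 1, 1, 1, 1, 2, 2, 2, 2, 2

Argument: There are 15 irreducibles (= number of conjugacy classes). Their dimensions d_i satisfy sum d_i^2 = |G| = 30: 1 + 1 + 1 + 1 + 1 + 1 + 1 + 1 + 1 + 1 + 4 + 4 + 4 + 4 + 4 = 30. (For the product with Z/5Z: each of the 5 1-dim characters of Z/5Z tensors with each irrep of D_3, giving 5 copies of each D_3-dimension.)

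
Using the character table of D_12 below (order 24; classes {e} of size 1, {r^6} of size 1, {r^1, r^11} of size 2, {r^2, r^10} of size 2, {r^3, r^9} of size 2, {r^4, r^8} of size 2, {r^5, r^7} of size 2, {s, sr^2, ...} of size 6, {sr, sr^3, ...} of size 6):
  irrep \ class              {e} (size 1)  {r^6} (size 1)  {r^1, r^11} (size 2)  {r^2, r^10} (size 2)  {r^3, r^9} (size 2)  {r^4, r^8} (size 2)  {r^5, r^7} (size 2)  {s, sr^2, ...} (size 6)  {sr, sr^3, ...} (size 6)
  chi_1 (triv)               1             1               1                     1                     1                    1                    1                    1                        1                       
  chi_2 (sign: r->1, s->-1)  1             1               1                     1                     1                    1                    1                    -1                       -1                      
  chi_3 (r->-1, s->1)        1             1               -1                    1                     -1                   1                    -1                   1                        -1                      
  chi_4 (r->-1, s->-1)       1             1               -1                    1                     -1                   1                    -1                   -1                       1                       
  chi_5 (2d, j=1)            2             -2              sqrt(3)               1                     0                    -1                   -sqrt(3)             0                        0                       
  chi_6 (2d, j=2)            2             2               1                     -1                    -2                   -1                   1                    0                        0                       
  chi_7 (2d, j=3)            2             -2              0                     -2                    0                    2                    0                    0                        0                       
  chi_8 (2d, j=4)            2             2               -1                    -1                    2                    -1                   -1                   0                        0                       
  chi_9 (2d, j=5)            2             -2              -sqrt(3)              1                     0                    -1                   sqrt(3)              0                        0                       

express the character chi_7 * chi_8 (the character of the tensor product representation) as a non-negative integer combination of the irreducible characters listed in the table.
chi_7 tensor chi_8 = chi_5 + chi_9 (all other irreducibles have multiplicity 0).

Reasoning: The character of a tensor product is the pointwise product (chi_7 * chi_8)(C) = chi_7(C) * chi_8(C):
  {e}: (2)*(2), {r^6}: (-2)*(2), {r^1, r^11}: (0)*(-1), {r^2, r^10}: (-2)*(-1), {r^3, r^9}: (0)*(2), {r^4, r^8}: (2)*(-1), {r^5, r^7}: (0)*(-1), {s, sr^2, ...}: (0)*(0), {sr, sr^3, ...}: (0)*(0)
so (chi_7 * chi_8) takes values
  {e} -> 4, {r^6} -> -4, {r^1, r^11} -> 0, {r^2, r^10} -> 2, {r^3, r^9} -> 0, {r^4, r^8} -> -2, {r^5, r^7} -> 0, {s, sr^2, ...} -> 0, {sr, sr^3, ...} -> 0.
Now take the inner product of this character with each irreducible chi from the table, <chi_7*chi_8, chi> = (1/24) sum_C |C| (chi_7*chi_8)(C) conj(chi(C)):
  <chi_7*chi_8, chi_1> = (1/24)[1*(4)*conj(1) + 1*(-4)*conj(1) + 2*(0)*conj(1) + 2*(2)*conj(1) + 2*(0)*conj(1) + 2*(-2)*conj(1) + 2*(0)*conj(1) + 6*(0)*conj(1) + 6*(0)*conj(1)]
      = (1/24)[(4) + (-4) + (0) + (4) + (0) + (-4) + (0) + (0) + (0)] = 0/24 = 0
  <chi_7*chi_8, chi_2> = (1/24)[1*(4)*conj(1) + 1*(-4)*conj(1) + 2*(0)*conj(1) + 2*(2)*conj(1) + 2*(0)*conj(1) + 2*(-2)*conj(1) + 2*(0)*conj(1) + 6*(0)*conj(-1) + 6*(0)*conj(-1)]
      = (1/24)[(4) + (-4) + (0) + (4) + (0) + (-4) + (0) + (0) + (0)] = 0/24 = 0
  <chi_7*chi_8, chi_3> = (1/24)[1*(4)*conj(1) + 1*(-4)*conj(1) + 2*(0)*conj(-1) + 2*(2)*conj(1) + 2*(0)*conj(-1) + 2*(-2)*conj(1) + 2*(0)*conj(-1) + 6*(0)*conj(1) + 6*(0)*conj(-1)]
      = (1/24)[(4) + (-4) + (0) + (4) + (0) + (-4) + (0) + (0) + (0)] = 0/24 = 0
  <chi_7*chi_8, chi_4> = (1/24)[1*(4)*conj(1) + 1*(-4)*conj(1) + 2*(0)*conj(-1) + 2*(2)*conj(1) + 2*(0)*conj(-1) + 2*(-2)*conj(1) + 2*(0)*conj(-1) + 6*(0)*conj(-1) + 6*(0)*conj(1)]
      = (1/24)[(4) + (-4) + (0) + (4) + (0) + (-4) + (0) + (0) + (0)] = 0/24 = 0
  <chi_7*chi_8, chi_5> = (1/24)[1*(4)*conj(2) + 1*(-4)*conj(-2) + 2*(0)*conj(sqrt(3)) + 2*(2)*conj(1) + 2*(0)*conj(0) + 2*(-2)*conj(-1) + 2*(0)*conj(-sqrt(3)) + 6*(0)*conj(0) + 6*(0)*conj(0)]
      = (1/24)[(8) + (8) + (0) + (4) + (0) + (4) + (0) + (0) + (0)] = 24/24 = 1
  <chi_7*chi_8, chi_6> = (1/24)[1*(4)*conj(2) + 1*(-4)*conj(2) + 2*(0)*conj(1) + 2*(2)*conj(-1) + 2*(0)*conj(-2) + 2*(-2)*conj(-1) + 2*(0)*conj(1) + 6*(0)*conj(0) + 6*(0)*conj(0)]
      = (1/24)[(8) + (-8) + (0) + (-4) + (0) + (4) + (0) + (0) + (0)] = 0/24 = 0
  <chi_7*chi_8, chi_7> = (1/24)[1*(4)*conj(2) + 1*(-4)*conj(-2) + 2*(0)*conj(0) + 2*(2)*conj(-2) + 2*(0)*conj(0) + 2*(-2)*conj(2) + 2*(0)*conj(0) + 6*(0)*conj(0) + 6*(0)*conj(0)]
      = (1/24)[(8) + (8) + (0) + (-8) + (0) + (-8) + (0) + (0) + (0)] = 0/24 = 0
  <chi_7*chi_8, chi_8> = (1/24)[1*(4)*conj(2) + 1*(-4)*conj(2) + 2*(0)*conj(-1) + 2*(2)*conj(-1) + 2*(0)*conj(2) + 2*(-2)*conj(-1) + 2*(0)*conj(-1) + 6*(0)*conj(0) + 6*(0)*conj(0)]
      = (1/24)[(8) + (-8) + (0) + (-4) + (0) + (4) + (0) + (0) + (0)] = 0/24 = 0
  <chi_7*chi_8, chi_9> = (1/24)[1*(4)*conj(2) + 1*(-4)*conj(-2) + 2*(0)*conj(-sqrt(3)) + 2*(2)*conj(1) + 2*(0)*conj(0) + 2*(-2)*conj(-1) + 2*(0)*conj(sqrt(3)) + 6*(0)*conj(0) + 6*(0)*conj(0)]
      = (1/24)[(8) + (8) + (0) + (4) + (0) + (4) + (0) + (0) + (0)] = 24/24 = 1
Hence the multiplicities are chi_5: 1, chi_9: 1. Dimension check: dim(chi_7)*dim(chi_8) = 2*2 = 4 and sum (mult * dim) = 1*2 + 1*2 = 4.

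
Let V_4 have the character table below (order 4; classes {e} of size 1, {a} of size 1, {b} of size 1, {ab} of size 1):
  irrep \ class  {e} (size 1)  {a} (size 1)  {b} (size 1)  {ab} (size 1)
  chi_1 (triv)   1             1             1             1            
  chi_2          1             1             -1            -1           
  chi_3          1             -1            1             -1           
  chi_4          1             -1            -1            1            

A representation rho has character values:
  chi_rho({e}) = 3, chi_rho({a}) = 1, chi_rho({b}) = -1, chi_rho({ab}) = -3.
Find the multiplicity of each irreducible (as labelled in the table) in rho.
Multiplicities: chi_1: 0, chi_2: 2, chi_3: 1, chi_4: 0.

Derivation: Use <chi_rho, chi> = (1/|G|) sum_C |C| * chi_rho(C) * conj(chi(C)) with |G| = 4 for each irreducible chi in the table:
  <chi_rho, chi_1> = (1/4)[1*(3)*conj(1) + 1*(1)*conj(1) + 1*(-1)*conj(1) + 1*(-3)*conj(1)]
      = (1/4)[(3) + (1) + (-1) + (-3)] = 0/4 = 0
  <chi_rho, chi_2> = (1/4)[1*(3)*conj(1) + 1*(1)*conj(1) + 1*(-1)*conj(-1) + 1*(-3)*conj(-1)]
      = (1/4)[(3) + (1) + (1) + (3)] = 8/4 = 2
  <chi_rho, chi_3> = (1/4)[1*(3)*conj(1) + 1*(1)*conj(-1) + 1*(-1)*conj(1) + 1*(-3)*conj(-1)]
      = (1/4)[(3) + (-1) + (-1) + (3)] = 4/4 = 1
  <chi_rho, chi_4> = (1/4)[1*(3)*conj(1) + 1*(1)*conj(-1) + 1*(-1)*conj(-1) + 1*(-3)*conj(1)]
      = (1/4)[(3) + (-1) + (1) + (-3)] = 0/4 = 0
Dimension check: dim(rho) = sum (mult * dim) = 0*1 + 2*1 + 1*1 + 0*1 = 3 = chi_rho(e) = 3.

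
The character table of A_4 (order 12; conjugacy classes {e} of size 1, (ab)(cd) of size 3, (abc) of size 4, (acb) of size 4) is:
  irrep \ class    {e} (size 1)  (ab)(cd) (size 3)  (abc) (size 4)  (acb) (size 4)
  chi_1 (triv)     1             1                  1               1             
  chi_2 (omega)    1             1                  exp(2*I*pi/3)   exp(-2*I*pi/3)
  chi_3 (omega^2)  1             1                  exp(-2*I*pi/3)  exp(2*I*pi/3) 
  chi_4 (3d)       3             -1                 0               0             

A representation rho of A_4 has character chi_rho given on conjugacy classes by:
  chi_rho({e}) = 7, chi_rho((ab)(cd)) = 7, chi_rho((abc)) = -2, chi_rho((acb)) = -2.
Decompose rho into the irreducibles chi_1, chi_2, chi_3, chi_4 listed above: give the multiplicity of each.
Multiplicities: chi_1: 1, chi_2: 3, chi_3: 3, chi_4: 0.

Proof sketch: Use <chi_rho, chi> = (1/|G|) sum_C |C| * chi_rho(C) * conj(chi(C)) with |G| = 12 for each irreducible chi in the table:
  <chi_rho, chi_1> = (1/12)[1*(7)*conj(1) + 3*(7)*conj(1) + 4*(-2)*conj(1) + 4*(-2)*conj(1)]
      = (1/12)[(7) + (21) + (-8) + (-8)] = 12/12 = 1
  <chi_rho, chi_2> = (1/12)[1*(7)*conj(1) + 3*(7)*conj(1) + 4*(-2)*conj(exp(2*I*pi/3)) + 4*(-2)*conj(exp(-2*I*pi/3))]
      = (1/12)[(7) + (21) + (12 + 4*exp(-2*I*pi/3) + 12*exp(2*I*pi/3)) + (12 + 12*exp(-2*I*pi/3) + 4*exp(2*I*pi/3))] = 36/12 = 3
  <chi_rho, chi_3> = (1/12)[1*(7)*conj(1) + 3*(7)*conj(1) + 4*(-2)*conj(exp(-2*I*pi/3)) + 4*(-2)*conj(exp(2*I*pi/3))]
      = (1/12)[(7) + (21) + (12 + 12*exp(-2*I*pi/3) + 4*exp(2*I*pi/3)) + (12 + 4*exp(-2*I*pi/3) + 12*exp(2*I*pi/3))] = 36/12 = 3
  <chi_rho, chi_4> = (1/12)[1*(7)*conj(3) + 3*(7)*conj(-1) + 4*(-2)*conj(0) + 4*(-2)*conj(0)]
      = (1/12)[(21) + (-21) + (0) + (0)] = 0/12 = 0
(Exp terms are combined using exp(i*s)*conj(exp(i*t)) = exp(i*(s-t)), and sums of them are collapsed using the identity that for every m > 1 the m distinct m-th roots of unity sum to 0, e.g. 1 + exp(2*I*pi/3) + exp(-2*I*pi/3) = 0.)
Dimension check: dim(rho) = sum (mult * dim) = 1*1 + 3*1 + 3*1 + 0*3 = 7 = chi_rho(e) = 7.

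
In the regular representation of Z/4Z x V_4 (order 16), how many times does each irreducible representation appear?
Each irreducible V_i of dimension d_i appears with multiplicity d_i, i.e. rho_reg = (direct sum over all irreducibles V_i) d_i V_i. The irreducible dimensions for Z/4Z x V_4 are 1, 1, 1, 1, 1, 1, 1, 1, 1, 1, 1, 1, 1, 1, 1, 1: 16 irreducibles of dimension 1, each with multiplicity 1. Total dimension 16*1*1 = 16 = |G|.

Solution. General theorem: in the regular representation of a finite group G, each irreducible appears with multiplicity equal to its dimension. Check: dim(rho_reg) = sum d_i^2 = 1 + 1 + 1 + 1 + 1 + 1 + 1 + 1 + 1 + 1 + 1 + 1 + 1 + 1 + 1 + 1 = 16 = |G|.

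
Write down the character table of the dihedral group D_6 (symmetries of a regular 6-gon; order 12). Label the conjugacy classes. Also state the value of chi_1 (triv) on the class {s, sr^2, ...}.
Conjugacy classes: {e} of size 1, {r^3} of size 1, {r^1, r^5} of size 2, {r^2, r^4} of size 2, {s, sr^2, ...} of size 3, {sr, sr^3, ...} of size 3.
Character table:
  irrep \ class              {e} (size 1)  {r^3} (size 1)  {r^1, r^5} (size 2)  {r^2, r^4} (size 2)  {s, sr^2, ...} (size 3)  {sr, sr^3, ...} (size 3)
  chi_1 (triv)               1             1               1                    1                    1                        1                       
  chi_2 (sign: r->1, s->-1)  1             1               1                    1                    -1                       -1                      
  chi_3 (r->-1, s->1)        1             -1              -1                   1                    1                        -1                      
  chi_4 (r->-1, s->-1)       1             -1              -1                   1                    -1                       1                       
  chi_5 (2d, j=1)            2             -2              1                    -1                   0                        0                       
  chi_6 (2d, j=2)            2             2               -1                   -1                   0                        0                       

Spot check: chi_1 (triv) on {s, sr^2, ...} = 1.

Working: D_6 has order 2*6 = 12 with 6 conjugacy classes, hence 6 irreducibles. Sum of squared dims 1 + 1 + 1 + 1 + 4 + 4 = 12 = |G|. Linear characters come from the abelianisation; the 2-dimensional irreps have character r^k -> 2*cos(2*pi*j*k/6), reflections -> 0.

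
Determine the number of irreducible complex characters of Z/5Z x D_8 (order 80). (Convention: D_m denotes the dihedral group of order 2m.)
35

Why: The number of irreducible complex representations of a finite group equals its number of conjugacy classes. For a direct product, #classes(G x H) = #classes(G) * #classes(H). Z/5Z has 5 classes (abelian), D_8 has 7 classes, so 5 * 7 = 35, so Z/5Z x D_8 (order 80) has exactly 35 irreducible complex representations.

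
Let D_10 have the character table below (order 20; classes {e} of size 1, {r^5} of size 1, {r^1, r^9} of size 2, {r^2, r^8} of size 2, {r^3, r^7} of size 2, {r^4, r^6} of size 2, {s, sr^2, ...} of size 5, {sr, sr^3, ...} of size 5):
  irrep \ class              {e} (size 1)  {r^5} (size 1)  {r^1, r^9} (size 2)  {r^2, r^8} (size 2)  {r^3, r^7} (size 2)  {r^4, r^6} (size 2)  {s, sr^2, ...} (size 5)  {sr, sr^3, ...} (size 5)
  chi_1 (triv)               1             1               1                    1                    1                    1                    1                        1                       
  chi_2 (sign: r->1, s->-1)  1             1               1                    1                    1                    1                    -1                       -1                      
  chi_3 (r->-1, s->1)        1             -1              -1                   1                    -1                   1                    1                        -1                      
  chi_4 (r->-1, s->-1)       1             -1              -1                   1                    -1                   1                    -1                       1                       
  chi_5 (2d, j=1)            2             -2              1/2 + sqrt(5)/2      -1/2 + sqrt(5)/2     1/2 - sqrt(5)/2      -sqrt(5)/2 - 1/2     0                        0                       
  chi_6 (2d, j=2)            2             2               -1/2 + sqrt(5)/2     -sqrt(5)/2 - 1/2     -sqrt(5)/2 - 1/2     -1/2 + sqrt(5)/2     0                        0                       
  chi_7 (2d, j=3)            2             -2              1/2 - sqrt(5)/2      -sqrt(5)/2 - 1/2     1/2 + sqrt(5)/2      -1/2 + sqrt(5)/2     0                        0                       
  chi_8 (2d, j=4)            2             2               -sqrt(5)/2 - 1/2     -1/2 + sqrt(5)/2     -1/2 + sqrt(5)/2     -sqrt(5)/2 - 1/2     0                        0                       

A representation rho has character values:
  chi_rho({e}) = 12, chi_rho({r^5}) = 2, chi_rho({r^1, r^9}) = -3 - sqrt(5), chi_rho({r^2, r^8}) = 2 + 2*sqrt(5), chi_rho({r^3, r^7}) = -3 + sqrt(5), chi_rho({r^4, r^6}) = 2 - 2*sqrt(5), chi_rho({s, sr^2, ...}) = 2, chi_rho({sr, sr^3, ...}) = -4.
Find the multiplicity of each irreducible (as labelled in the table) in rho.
Multiplicities: chi_1: 0, chi_2: 1, chi_3: 3, chi_4: 0, chi_5: 1, chi_6: 0, chi_7: 0, chi_8: 3.

Why: Use <chi_rho, chi> = (1/|G|) sum_C |C| * chi_rho(C) * conj(chi(C)) with |G| = 20 for each irreducible chi in the table:
  <chi_rho, chi_1> = (1/20)[1*(12)*conj(1) + 1*(2)*conj(1) + 2*(-3 - sqrt(5))*conj(1) + 2*(2 + 2*sqrt(5))*conj(1) + 2*(-3 + sqrt(5))*conj(1) + 2*(2 - 2*sqrt(5))*conj(1) + 5*(2)*conj(1) + 5*(-4)*conj(1)]
      = (1/20)[(12) + (2) + (-6 - 2*sqrt(5)) + (4 + 4*sqrt(5)) + (-6 + 2*sqrt(5)) + (4 - 4*sqrt(5)) + (10) + (-20)] = 0/20 = 0
  <chi_rho, chi_2> = (1/20)[1*(12)*conj(1) + 1*(2)*conj(1) + 2*(-3 - sqrt(5))*conj(1) + 2*(2 + 2*sqrt(5))*conj(1) + 2*(-3 + sqrt(5))*conj(1) + 2*(2 - 2*sqrt(5))*conj(1) + 5*(2)*conj(-1) + 5*(-4)*conj(-1)]
      = (1/20)[(12) + (2) + (-6 - 2*sqrt(5)) + (4 + 4*sqrt(5)) + (-6 + 2*sqrt(5)) + (4 - 4*sqrt(5)) + (-10) + (20)] = 20/20 = 1
  <chi_rho, chi_3> = (1/20)[1*(12)*conj(1) + 1*(2)*conj(-1) + 2*(-3 - sqrt(5))*conj(-1) + 2*(2 + 2*sqrt(5))*conj(1) + 2*(-3 + sqrt(5))*conj(-1) + 2*(2 - 2*sqrt(5))*conj(1) + 5*(2)*conj(1) + 5*(-4)*conj(-1)]
      = (1/20)[(12) + (-2) + (2*sqrt(5) + 6) + (4 + 4*sqrt(5)) + (6 - 2*sqrt(5)) + (4 - 4*sqrt(5)) + (10) + (20)] = 60/20 = 3
  <chi_rho, chi_4> = (1/20)[1*(12)*conj(1) + 1*(2)*conj(-1) + 2*(-3 - sqrt(5))*conj(-1) + 2*(2 + 2*sqrt(5))*conj(1) + 2*(-3 + sqrt(5))*conj(-1) + 2*(2 - 2*sqrt(5))*conj(1) + 5*(2)*conj(-1) + 5*(-4)*conj(1)]
      = (1/20)[(12) + (-2) + (2*sqrt(5) + 6) + (4 + 4*sqrt(5)) + (6 - 2*sqrt(5)) + (4 - 4*sqrt(5)) + (-10) + (-20)] = 0/20 = 0
  <chi_rho, chi_5> = (1/20)[1*(12)*conj(2) + 1*(2)*conj(-2) + 2*(-3 - sqrt(5))*conj(1/2 + sqrt(5)/2) + 2*(2 + 2*sqrt(5))*conj(-1/2 + sqrt(5)/2) + 2*(-3 + sqrt(5))*conj(1/2 - sqrt(5)/2) + 2*(2 - 2*sqrt(5))*conj(-sqrt(5)/2 - 1/2) + 5*(2)*conj(0) + 5*(-4)*conj(0)]
      = (1/20)[(24) + (-4) + (-4*sqrt(5) - 8) + (8) + (-8 + 4*sqrt(5)) + (8) + (0) + (0)] = 20/20 = 1
  <chi_rho, chi_6> = (1/20)[1*(12)*conj(2) + 1*(2)*conj(2) + 2*(-3 - sqrt(5))*conj(-1/2 + sqrt(5)/2) + 2*(2 + 2*sqrt(5))*conj(-sqrt(5)/2 - 1/2) + 2*(-3 + sqrt(5))*conj(-sqrt(5)/2 - 1/2) + 2*(2 - 2*sqrt(5))*conj(-1/2 + sqrt(5)/2) + 5*(2)*conj(0) + 5*(-4)*conj(0)]
      = (1/20)[(24) + (4) + (-2*sqrt(5) - 2) + (-12 - 4*sqrt(5)) + (-2 + 2*sqrt(5)) + (-12 + 4*sqrt(5)) + (0) + (0)] = 0/20 = 0
  <chi_rho, chi_7> = (1/20)[1*(12)*conj(2) + 1*(2)*conj(-2) + 2*(-3 - sqrt(5))*conj(1/2 - sqrt(5)/2) + 2*(2 + 2*sqrt(5))*conj(-sqrt(5)/2 - 1/2) + 2*(-3 + sqrt(5))*conj(1/2 + sqrt(5)/2) + 2*(2 - 2*sqrt(5))*conj(-1/2 + sqrt(5)/2) + 5*(2)*conj(0) + 5*(-4)*conj(0)]
      = (1/20)[(24) + (-4) + (2 + 2*sqrt(5)) + (-12 - 4*sqrt(5)) + (2 - 2*sqrt(5)) + (-12 + 4*sqrt(5)) + (0) + (0)] = 0/20 = 0
  <chi_rho, chi_8> = (1/20)[1*(12)*conj(2) + 1*(2)*conj(2) + 2*(-3 - sqrt(5))*conj(-sqrt(5)/2 - 1/2) + 2*(2 + 2*sqrt(5))*conj(-1/2 + sqrt(5)/2) + 2*(-3 + sqrt(5))*conj(-1/2 + sqrt(5)/2) + 2*(2 - 2*sqrt(5))*conj(-sqrt(5)/2 - 1/2) + 5*(2)*conj(0) + 5*(-4)*conj(0)]
      = (1/20)[(24) + (4) + (8 + 4*sqrt(5)) + (8) + (8 - 4*sqrt(5)) + (8) + (0) + (0)] = 60/20 = 3
Dimension check: dim(rho) = sum (mult * dim) = 0*1 + 1*1 + 3*1 + 0*1 + 1*2 + 0*2 + 0*2 + 3*2 = 12 = chi_rho(e) = 12.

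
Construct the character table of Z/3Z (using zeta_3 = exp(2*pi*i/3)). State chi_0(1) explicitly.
Character table of Z/3Z (irreps indexed chi_0,...,chi_2 with chi_k(m) = zeta_3^(k*m), zeta_3 = exp(2*pi*i/3)):
  irrep \ class  {0} (size 1)  {1} (size 1)    {2} (size 1)  
  chi_0          1             1               1             
  chi_1          1             exp(2*I*pi/3)   exp(-2*I*pi/3)
  chi_2          1             exp(-2*I*pi/3)  exp(2*I*pi/3) 

Spot check: chi_0(1) = zeta_3^(0*1) = zeta_3^0 = 1.

Reasoning: Z/3Z is abelian, so all 3 irreducible complex representations are 1-dimensional. They are given by chi_k(m) = zeta_3^(k*m) for k = 0,...,2. Row orthogonality: sum_m chi_k(m) conj(chi_l(m)) = 3 * [k = l].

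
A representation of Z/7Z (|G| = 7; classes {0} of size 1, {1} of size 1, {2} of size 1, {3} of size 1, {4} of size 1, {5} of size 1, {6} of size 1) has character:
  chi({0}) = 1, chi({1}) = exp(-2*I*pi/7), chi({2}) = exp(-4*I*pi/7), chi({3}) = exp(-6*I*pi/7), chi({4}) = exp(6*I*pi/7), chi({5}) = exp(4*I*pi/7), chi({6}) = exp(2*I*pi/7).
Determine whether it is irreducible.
Irreducible: <chi, chi> = 1.

Proof sketch: <chi, chi> = (1/|G|) sum_C |C| * |chi(C)|^2 = (1/7)[1*|1|^2 + 1*|exp(-2*I*pi/7)|^2 + 1*|exp(-4*I*pi/7)|^2 + 1*|exp(-6*I*pi/7)|^2 + 1*|exp(6*I*pi/7)|^2 + 1*|exp(4*I*pi/7)|^2 + 1*|exp(2*I*pi/7)|^2]
  = (1/7)[(1) + (1) + (1) + (1) + (1) + (1) + (1)] = 7/7 = 1.
(Exp terms are combined using exp(i*s)*conj(exp(i*t)) = exp(i*(s-t)), and sums of them are collapsed using the identity that for every m > 1 the m distinct m-th roots of unity sum to 0, e.g. 1 + exp(2*I*pi/3) + exp(-2*I*pi/3) = 0.)
A character is irreducible iff <chi, chi> = 1, so this representation is irreducible.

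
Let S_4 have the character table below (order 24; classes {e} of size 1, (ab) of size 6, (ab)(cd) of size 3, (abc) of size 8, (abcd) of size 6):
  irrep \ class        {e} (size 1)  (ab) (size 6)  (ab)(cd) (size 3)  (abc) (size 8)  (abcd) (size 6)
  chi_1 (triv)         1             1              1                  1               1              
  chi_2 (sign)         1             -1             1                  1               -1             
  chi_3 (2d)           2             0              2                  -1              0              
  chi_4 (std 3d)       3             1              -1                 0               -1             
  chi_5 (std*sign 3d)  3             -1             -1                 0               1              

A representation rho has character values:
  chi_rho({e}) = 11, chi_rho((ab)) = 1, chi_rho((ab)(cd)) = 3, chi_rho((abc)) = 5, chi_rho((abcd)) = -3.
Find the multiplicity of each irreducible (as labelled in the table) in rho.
Multiplicities: chi_1: 2, chi_2: 3, chi_3: 0, chi_4: 2, chi_5: 0.

Justification: Use <chi_rho, chi> = (1/|G|) sum_C |C| * chi_rho(C) * conj(chi(C)) with |G| = 24 for each irreducible chi in the table:
  <chi_rho, chi_1> = (1/24)[1*(11)*conj(1) + 6*(1)*conj(1) + 3*(3)*conj(1) + 8*(5)*conj(1) + 6*(-3)*conj(1)]
      = (1/24)[(11) + (6) + (9) + (40) + (-18)] = 48/24 = 2
  <chi_rho, chi_2> = (1/24)[1*(11)*conj(1) + 6*(1)*conj(-1) + 3*(3)*conj(1) + 8*(5)*conj(1) + 6*(-3)*conj(-1)]
      = (1/24)[(11) + (-6) + (9) + (40) + (18)] = 72/24 = 3
  <chi_rho, chi_3> = (1/24)[1*(11)*conj(2) + 6*(1)*conj(0) + 3*(3)*conj(2) + 8*(5)*conj(-1) + 6*(-3)*conj(0)]
      = (1/24)[(22) + (0) + (18) + (-40) + (0)] = 0/24 = 0
  <chi_rho, chi_4> = (1/24)[1*(11)*conj(3) + 6*(1)*conj(1) + 3*(3)*conj(-1) + 8*(5)*conj(0) + 6*(-3)*conj(-1)]
      = (1/24)[(33) + (6) + (-9) + (0) + (18)] = 48/24 = 2
  <chi_rho, chi_5> = (1/24)[1*(11)*conj(3) + 6*(1)*conj(-1) + 3*(3)*conj(-1) + 8*(5)*conj(0) + 6*(-3)*conj(1)]
      = (1/24)[(33) + (-6) + (-9) + (0) + (-18)] = 0/24 = 0
Dimension check: dim(rho) = sum (mult * dim) = 2*1 + 3*1 + 0*2 + 2*3 + 0*3 = 11 = chi_rho(e) = 11.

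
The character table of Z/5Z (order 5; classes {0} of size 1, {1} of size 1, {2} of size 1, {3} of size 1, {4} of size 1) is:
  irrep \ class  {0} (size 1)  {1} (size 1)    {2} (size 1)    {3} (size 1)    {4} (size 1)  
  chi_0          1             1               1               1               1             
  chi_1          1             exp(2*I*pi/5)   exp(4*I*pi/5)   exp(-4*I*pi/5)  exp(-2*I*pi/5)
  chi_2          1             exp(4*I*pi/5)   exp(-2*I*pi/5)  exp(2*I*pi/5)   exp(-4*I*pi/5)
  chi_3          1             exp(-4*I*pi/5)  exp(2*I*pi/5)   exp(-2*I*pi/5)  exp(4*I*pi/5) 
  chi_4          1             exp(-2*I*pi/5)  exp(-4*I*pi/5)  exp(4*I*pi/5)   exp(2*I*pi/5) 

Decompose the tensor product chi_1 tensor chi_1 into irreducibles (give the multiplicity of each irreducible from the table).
chi_1 tensor chi_1 = chi_2 (all other irreducibles have multiplicity 0).

The character of a tensor product is the pointwise product (chi_1 * chi_1)(C) = chi_1(C) * chi_1(C):
  {0}: (1)*(1), {1}: (exp(2*I*pi/5))*(exp(2*I*pi/5)), {2}: (exp(4*I*pi/5))*(exp(4*I*pi/5)), {3}: (exp(-4*I*pi/5))*(exp(-4*I*pi/5)), {4}: (exp(-2*I*pi/5))*(exp(-2*I*pi/5))
so (chi_1 * chi_1) takes values
  {0} -> 1, {1} -> exp(4*I*pi/5), {2} -> exp(-2*I*pi/5), {3} -> exp(2*I*pi/5), {4} -> exp(-4*I*pi/5).
Now take the inner product of this character with each irreducible chi from the table, <chi_1*chi_1, chi> = (1/5) sum_C |C| (chi_1*chi_1)(C) conj(chi(C)):
  <chi_1*chi_1, chi_0> = (1/5)[1*(1)*conj(1) + 1*(exp(4*I*pi/5))*conj(1) + 1*(exp(-2*I*pi/5))*conj(1) + 1*(exp(2*I*pi/5))*conj(1) + 1*(exp(-4*I*pi/5))*conj(1)]
      = (1/5)[(1) + (exp(4*I*pi/5)) + (exp(-2*I*pi/5)) + (exp(2*I*pi/5)) + (exp(-4*I*pi/5))] = 0/5 = 0
  <chi_1*chi_1, chi_1> = (1/5)[1*(1)*conj(1) + 1*(exp(4*I*pi/5))*conj(exp(2*I*pi/5)) + 1*(exp(-2*I*pi/5))*conj(exp(4*I*pi/5)) + 1*(exp(2*I*pi/5))*conj(exp(-4*I*pi/5)) + 1*(exp(-4*I*pi/5))*conj(exp(-2*I*pi/5))]
      = (1/5)[(1) + (exp(2*I*pi/5)) + (exp(4*I*pi/5)) + (exp(-4*I*pi/5)) + (exp(-2*I*pi/5))] = 0/5 = 0
  <chi_1*chi_1, chi_2> = (1/5)[1*(1)*conj(1) + 1*(exp(4*I*pi/5))*conj(exp(4*I*pi/5)) + 1*(exp(-2*I*pi/5))*conj(exp(-2*I*pi/5)) + 1*(exp(2*I*pi/5))*conj(exp(2*I*pi/5)) + 1*(exp(-4*I*pi/5))*conj(exp(-4*I*pi/5))]
      = (1/5)[(1) + (1) + (1) + (1) + (1)] = 5/5 = 1
  <chi_1*chi_1, chi_3> = (1/5)[1*(1)*conj(1) + 1*(exp(4*I*pi/5))*conj(exp(-4*I*pi/5)) + 1*(exp(-2*I*pi/5))*conj(exp(2*I*pi/5)) + 1*(exp(2*I*pi/5))*conj(exp(-2*I*pi/5)) + 1*(exp(-4*I*pi/5))*conj(exp(4*I*pi/5))]
      = (1/5)[(1) + (exp(-2*I*pi/5)) + (exp(-4*I*pi/5)) + (exp(4*I*pi/5)) + (exp(2*I*pi/5))] = 0/5 = 0
  <chi_1*chi_1, chi_4> = (1/5)[1*(1)*conj(1) + 1*(exp(4*I*pi/5))*conj(exp(-2*I*pi/5)) + 1*(exp(-2*I*pi/5))*conj(exp(-4*I*pi/5)) + 1*(exp(2*I*pi/5))*conj(exp(4*I*pi/5)) + 1*(exp(-4*I*pi/5))*conj(exp(2*I*pi/5))]
      = (1/5)[(1) + (exp(-4*I*pi/5)) + (exp(2*I*pi/5)) + (exp(-2*I*pi/5)) + (exp(4*I*pi/5))] = 0/5 = 0
(Exp terms are combined using exp(i*s)*conj(exp(i*t)) = exp(i*(s-t)), and sums of them are collapsed using the identity that for every m > 1 the m distinct m-th roots of unity sum to 0, e.g. 1 + exp(2*I*pi/3) + exp(-2*I*pi/3) = 0.)
Hence the multiplicities are chi_2: 1. Dimension check: dim(chi_1)*dim(chi_1) = 1*1 = 1 and sum (mult * dim) = 1*1 = 1.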